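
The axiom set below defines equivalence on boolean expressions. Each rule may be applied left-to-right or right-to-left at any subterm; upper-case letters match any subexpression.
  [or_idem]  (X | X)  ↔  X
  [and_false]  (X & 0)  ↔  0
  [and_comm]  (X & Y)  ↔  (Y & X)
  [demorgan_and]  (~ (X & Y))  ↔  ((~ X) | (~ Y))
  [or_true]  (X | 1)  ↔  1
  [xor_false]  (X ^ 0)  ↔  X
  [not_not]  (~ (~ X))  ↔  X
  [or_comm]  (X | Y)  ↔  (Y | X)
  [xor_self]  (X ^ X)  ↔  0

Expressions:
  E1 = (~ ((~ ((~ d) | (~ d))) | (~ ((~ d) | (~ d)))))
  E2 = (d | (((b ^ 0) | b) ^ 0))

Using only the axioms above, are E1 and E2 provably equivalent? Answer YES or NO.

Every axiom is a valid identity, so a rewrite proof would force E1 and E2 to agree under every assignment.
At b=0, d=0: E1 = 1 but E2 = 0; they differ, so no derivation exists.

NO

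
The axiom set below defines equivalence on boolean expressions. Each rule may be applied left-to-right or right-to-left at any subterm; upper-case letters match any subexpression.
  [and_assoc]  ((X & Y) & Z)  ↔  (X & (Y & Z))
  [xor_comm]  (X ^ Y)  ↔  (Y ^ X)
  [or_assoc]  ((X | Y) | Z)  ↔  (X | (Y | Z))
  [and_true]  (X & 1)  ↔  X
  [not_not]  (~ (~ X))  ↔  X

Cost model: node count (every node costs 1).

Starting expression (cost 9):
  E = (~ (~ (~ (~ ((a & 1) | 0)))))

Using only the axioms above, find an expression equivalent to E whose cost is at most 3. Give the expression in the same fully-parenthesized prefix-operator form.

step 1: not_not (→) rewrites (~ (~ ((a & 1) | 0))) into ((a & 1) | 0), now (~ (~ ((a & 1) | 0)))
step 2: and_true (→) rewrites (a & 1) into a, now (~ (~ (a | 0)))
step 3: not_not (→) rewrites (~ (~ (a | 0))) into (a | 0), reaching cost 3 (bound 3)

(a | 0)   [cost 3]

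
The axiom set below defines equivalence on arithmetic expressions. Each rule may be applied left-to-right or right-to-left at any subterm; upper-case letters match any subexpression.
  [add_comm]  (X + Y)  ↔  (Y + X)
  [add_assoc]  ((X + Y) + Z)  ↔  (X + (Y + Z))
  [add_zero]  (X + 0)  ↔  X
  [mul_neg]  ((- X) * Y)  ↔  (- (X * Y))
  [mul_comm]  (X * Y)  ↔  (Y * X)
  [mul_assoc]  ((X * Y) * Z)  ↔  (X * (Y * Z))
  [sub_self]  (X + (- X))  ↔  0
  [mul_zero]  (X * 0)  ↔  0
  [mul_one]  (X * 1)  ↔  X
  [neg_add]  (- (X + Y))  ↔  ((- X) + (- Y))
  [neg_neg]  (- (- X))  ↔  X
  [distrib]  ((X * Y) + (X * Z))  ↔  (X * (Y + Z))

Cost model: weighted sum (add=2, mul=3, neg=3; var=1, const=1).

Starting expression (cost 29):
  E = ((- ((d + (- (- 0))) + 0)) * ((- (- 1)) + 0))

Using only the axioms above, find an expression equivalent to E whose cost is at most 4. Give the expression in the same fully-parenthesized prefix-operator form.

(- d)   [cost 4]

1. [add_zero →] ((d + (- (- 0))) + 0)  →  (d + (- (- 0)));  E = ((- (d + (- (- 0)))) * ((- (- 1)) + 0))
2. [neg_neg →] (- (- 0))  →  0;  E = ((- (d + 0)) * ((- (- 1)) + 0))
3. [neg_neg →] (- (- 1))  →  1;  E = ((- (d + 0)) * (1 + 0))
4. [add_zero →] (1 + 0)  →  1;  E = ((- (d + 0)) * 1)
5. [mul_one →] ((- (d + 0)) * 1)  →  (- (d + 0))
6. [add_zero →] (d + 0)  →  d;  cost 4 ≤ 4, done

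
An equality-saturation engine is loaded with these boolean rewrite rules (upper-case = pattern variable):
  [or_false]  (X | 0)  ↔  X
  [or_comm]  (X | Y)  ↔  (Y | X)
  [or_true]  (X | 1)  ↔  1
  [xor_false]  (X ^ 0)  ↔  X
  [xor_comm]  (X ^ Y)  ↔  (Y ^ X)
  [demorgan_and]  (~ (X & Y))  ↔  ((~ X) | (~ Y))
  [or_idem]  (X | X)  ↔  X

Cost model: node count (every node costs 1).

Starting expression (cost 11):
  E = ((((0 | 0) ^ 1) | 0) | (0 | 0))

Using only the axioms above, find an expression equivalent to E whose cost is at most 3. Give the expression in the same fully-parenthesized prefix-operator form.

(0 ^ 1)   [cost 3]

step 1: or_false (→) rewrites (((0 | 0) ^ 1) | 0) into ((0 | 0) ^ 1), now (((0 | 0) ^ 1) | (0 | 0))
step 2: or_false (→) rewrites (0 | 0) into 0, now (((0 | 0) ^ 1) | 0)
step 3: or_false (→) rewrites (((0 | 0) ^ 1) | 0) into ((0 | 0) ^ 1)
step 4: or_idem (→) rewrites (0 | 0) into 0, reaching cost 3 (bound 3)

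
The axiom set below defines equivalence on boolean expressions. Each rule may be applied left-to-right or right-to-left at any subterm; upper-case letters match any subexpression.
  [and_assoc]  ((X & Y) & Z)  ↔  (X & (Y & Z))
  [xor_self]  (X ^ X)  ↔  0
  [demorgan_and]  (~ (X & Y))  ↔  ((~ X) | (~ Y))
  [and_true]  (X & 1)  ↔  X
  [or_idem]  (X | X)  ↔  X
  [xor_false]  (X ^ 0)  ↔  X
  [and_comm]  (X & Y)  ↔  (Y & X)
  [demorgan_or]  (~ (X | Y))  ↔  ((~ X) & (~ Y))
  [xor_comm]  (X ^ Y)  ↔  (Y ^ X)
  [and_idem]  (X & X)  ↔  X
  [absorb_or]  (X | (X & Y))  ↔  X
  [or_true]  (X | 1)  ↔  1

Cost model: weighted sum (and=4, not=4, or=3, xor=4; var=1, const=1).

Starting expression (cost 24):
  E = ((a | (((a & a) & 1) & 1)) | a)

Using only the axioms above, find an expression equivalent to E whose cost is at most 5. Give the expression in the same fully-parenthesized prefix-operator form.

(a | a)   [cost 5]

(1) (((a & a) & 1) & 1)  =[and_true →]=  ((a & a) & 1)    ⊢ ((a | ((a & a) & 1)) | a)
(2) ((a & a) & 1)  =[and_true →]=  (a & a)    ⊢ ((a | (a & a)) | a)
(3) (a | (a & a))  =[absorb_or →]=  a    ⊢ cost 5, within 5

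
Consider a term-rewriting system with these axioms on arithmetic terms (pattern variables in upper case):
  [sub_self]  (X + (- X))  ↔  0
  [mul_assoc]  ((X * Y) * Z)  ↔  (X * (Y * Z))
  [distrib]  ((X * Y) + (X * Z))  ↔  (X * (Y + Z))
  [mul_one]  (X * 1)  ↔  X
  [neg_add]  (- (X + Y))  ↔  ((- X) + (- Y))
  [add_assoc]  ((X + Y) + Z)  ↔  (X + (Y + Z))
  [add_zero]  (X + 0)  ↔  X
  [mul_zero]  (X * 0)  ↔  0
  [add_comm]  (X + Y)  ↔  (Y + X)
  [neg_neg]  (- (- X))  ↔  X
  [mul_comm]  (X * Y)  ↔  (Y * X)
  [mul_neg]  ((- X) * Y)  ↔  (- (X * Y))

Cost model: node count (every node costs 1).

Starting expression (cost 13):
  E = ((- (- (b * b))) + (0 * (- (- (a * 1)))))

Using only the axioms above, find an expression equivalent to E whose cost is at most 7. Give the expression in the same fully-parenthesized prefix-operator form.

((0 * a) + (b * b))   [cost 7]

step 1: mul_one (→) rewrites (a * 1) into a, now ((- (- (b * b))) + (0 * (- (- a))))
step 2: neg_neg (→) rewrites (- (- (b * b))) into (b * b), now ((b * b) + (0 * (- (- a))))
step 3: add_comm (→) rewrites ((b * b) + (0 * (- (- a)))) into ((0 * (- (- a))) + (b * b))
step 4: neg_neg (→) rewrites (- (- a)) into a, reaching cost 7 (bound 7)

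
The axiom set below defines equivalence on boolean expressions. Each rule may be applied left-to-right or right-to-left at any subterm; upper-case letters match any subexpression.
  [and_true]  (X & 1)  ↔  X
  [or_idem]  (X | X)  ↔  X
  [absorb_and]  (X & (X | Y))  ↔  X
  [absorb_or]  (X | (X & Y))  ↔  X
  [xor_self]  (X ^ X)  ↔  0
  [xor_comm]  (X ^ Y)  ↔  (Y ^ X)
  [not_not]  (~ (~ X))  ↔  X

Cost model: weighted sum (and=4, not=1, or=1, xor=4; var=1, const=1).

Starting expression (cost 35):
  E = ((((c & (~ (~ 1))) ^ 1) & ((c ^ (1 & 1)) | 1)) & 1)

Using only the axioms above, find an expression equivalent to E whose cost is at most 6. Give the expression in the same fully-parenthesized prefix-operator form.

(c ^ 1)   [cost 6]

(1) (~ (~ 1))  =[not_not →]=  1    ⊢ ((((c & 1) ^ 1) & ((c ^ (1 & 1)) | 1)) & 1)
(2) (1 & 1)  =[and_true →]=  1    ⊢ ((((c & 1) ^ 1) & ((c ^ 1) | 1)) & 1)
(3) (c & 1)  =[and_true →]=  c    ⊢ (((c ^ 1) & ((c ^ 1) | 1)) & 1)
(4) ((c ^ 1) & ((c ^ 1) | 1))  =[absorb_and →]=  (c ^ 1)    ⊢ ((c ^ 1) & 1)
(5) ((c ^ 1) & 1)  =[and_true →]=  (c ^ 1)    ⊢ cost 6, within 6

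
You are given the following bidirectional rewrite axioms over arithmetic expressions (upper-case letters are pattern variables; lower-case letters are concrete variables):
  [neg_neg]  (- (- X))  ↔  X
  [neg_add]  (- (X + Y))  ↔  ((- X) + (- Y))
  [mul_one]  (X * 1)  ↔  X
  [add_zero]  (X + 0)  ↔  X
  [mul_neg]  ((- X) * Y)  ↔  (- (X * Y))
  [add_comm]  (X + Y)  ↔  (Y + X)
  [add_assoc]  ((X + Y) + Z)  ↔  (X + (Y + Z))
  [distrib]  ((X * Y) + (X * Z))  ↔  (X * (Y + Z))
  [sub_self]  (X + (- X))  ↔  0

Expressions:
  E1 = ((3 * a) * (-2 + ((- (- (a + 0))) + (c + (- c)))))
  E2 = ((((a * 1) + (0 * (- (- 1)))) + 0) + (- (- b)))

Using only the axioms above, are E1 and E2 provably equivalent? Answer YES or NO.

NO

All listed rules preserve value, hence provable equivalence implies equal values everywhere; look for a separating assignment.
a=0, b=1, c=0 gives E1 ↦ 0, E2 ↦ 1; values differ ⇒ not provably equivalent.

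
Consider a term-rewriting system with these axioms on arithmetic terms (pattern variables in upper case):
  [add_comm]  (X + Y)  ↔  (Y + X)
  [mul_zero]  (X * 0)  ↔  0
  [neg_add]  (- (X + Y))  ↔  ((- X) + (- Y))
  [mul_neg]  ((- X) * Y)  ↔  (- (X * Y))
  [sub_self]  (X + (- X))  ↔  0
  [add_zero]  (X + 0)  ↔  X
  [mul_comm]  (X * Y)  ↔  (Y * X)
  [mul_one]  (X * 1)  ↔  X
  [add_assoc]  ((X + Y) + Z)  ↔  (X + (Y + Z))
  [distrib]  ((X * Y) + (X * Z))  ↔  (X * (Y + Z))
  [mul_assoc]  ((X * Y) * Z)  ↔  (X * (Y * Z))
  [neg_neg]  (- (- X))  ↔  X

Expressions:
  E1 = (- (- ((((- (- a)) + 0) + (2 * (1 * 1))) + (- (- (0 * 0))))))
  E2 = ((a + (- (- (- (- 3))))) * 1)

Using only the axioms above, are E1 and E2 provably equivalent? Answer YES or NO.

NO

All listed rules preserve value, hence provable equivalence implies equal values everywhere; look for a separating assignment.
a=0 gives E1 ↦ 2, E2 ↦ 3; values differ ⇒ not provably equivalent.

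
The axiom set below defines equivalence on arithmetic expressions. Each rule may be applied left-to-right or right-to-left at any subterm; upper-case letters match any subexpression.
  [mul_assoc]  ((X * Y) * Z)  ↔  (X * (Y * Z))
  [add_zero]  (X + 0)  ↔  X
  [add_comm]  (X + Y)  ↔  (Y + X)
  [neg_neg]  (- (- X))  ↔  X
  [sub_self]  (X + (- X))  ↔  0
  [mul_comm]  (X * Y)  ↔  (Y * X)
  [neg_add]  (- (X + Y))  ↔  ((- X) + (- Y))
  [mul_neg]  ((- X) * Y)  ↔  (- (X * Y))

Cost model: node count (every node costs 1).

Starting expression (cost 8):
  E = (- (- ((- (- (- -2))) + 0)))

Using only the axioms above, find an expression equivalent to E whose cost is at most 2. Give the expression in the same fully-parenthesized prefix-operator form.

(- -2)   [cost 2]

1. [add_zero →] ((- (- (- -2))) + 0)  →  (- (- (- -2)));  E = (- (- (- (- (- -2)))))
2. [neg_neg →] (- (- (- (- (- -2)))))  →  (- (- (- -2)))
3. [neg_neg →] (- (- (- -2)))  →  (- -2);  cost 2 ≤ 2, done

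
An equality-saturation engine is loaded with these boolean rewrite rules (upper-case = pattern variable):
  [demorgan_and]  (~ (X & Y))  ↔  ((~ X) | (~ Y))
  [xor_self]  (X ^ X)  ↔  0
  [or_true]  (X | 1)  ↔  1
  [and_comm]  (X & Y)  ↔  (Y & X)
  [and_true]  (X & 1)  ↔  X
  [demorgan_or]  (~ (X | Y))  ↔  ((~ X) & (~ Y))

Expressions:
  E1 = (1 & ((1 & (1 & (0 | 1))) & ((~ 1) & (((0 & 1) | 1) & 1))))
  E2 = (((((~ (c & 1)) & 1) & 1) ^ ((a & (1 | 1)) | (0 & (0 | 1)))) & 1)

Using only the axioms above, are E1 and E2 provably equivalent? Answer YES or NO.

NO

The axioms are sound identities: if E1 ↔* E2 then E1 and E2 evaluate identically under any assignment.
Under a=0, c=0: E1 evaluates to 0, E2 to 1. Distinct ⇒ no rewrite sequence connects them.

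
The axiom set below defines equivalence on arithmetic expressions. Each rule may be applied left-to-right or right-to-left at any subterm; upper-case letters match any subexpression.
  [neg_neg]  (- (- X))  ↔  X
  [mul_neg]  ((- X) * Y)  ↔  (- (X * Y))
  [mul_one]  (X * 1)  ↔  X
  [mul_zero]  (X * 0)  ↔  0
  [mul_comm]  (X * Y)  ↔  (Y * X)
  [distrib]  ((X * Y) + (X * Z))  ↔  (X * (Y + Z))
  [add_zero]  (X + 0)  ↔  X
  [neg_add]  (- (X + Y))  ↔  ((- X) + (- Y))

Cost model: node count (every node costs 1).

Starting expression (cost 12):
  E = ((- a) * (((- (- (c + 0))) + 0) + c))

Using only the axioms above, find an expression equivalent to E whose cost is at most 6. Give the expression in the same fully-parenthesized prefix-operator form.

1. [add_zero →] (c + 0)  →  c;  E = ((- a) * (((- (- c)) + 0) + c))
2. [neg_neg →] (- (- c))  →  c;  E = ((- a) * ((c + 0) + c))
3. [add_zero →] (c + 0)  →  c;  cost 6 ≤ 6, done

((- a) * (c + c))   [cost 6]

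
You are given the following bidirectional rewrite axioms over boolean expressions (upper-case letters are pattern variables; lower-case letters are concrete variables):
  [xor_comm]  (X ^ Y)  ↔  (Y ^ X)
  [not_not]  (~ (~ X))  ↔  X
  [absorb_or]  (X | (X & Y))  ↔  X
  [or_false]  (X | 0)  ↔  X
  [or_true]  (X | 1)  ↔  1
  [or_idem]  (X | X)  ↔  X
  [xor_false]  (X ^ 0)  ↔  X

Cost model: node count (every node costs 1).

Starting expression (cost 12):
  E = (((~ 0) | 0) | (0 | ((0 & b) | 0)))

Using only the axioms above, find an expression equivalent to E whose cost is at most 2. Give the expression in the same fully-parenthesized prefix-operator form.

(~ 0)   [cost 2]

step 1: or_false (→) rewrites ((0 & b) | 0) into (0 & b), now (((~ 0) | 0) | (0 | (0 & b)))
step 2: absorb_or (→) rewrites (0 | (0 & b)) into 0, now (((~ 0) | 0) | 0)
step 3: or_false (→) rewrites ((~ 0) | 0) into (~ 0), now ((~ 0) | 0)
step 4: or_false (→) rewrites ((~ 0) | 0) into (~ 0), reaching cost 2 (bound 2)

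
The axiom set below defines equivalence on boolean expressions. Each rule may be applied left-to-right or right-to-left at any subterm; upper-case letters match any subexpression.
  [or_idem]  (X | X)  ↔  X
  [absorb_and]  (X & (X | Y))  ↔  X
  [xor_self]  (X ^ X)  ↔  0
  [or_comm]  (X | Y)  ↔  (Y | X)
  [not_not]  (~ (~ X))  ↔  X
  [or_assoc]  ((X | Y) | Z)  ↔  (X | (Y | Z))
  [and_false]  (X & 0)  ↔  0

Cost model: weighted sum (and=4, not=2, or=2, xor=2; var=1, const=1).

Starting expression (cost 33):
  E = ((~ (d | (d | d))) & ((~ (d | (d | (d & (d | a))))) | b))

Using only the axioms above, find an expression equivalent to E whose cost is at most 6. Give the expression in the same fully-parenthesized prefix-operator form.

(1) (d & (d | a))  =[absorb_and →]=  d    ⊢ ((~ (d | (d | d))) & ((~ (d | (d | d))) | b))
(2) ((~ (d | (d | d))) & ((~ (d | (d | d))) | b))  =[absorb_and →]=  (~ (d | (d | d)))
(3) (d | d)  =[or_idem →]=  d    ⊢ cost 6, within 6

(~ (d | d))   [cost 6]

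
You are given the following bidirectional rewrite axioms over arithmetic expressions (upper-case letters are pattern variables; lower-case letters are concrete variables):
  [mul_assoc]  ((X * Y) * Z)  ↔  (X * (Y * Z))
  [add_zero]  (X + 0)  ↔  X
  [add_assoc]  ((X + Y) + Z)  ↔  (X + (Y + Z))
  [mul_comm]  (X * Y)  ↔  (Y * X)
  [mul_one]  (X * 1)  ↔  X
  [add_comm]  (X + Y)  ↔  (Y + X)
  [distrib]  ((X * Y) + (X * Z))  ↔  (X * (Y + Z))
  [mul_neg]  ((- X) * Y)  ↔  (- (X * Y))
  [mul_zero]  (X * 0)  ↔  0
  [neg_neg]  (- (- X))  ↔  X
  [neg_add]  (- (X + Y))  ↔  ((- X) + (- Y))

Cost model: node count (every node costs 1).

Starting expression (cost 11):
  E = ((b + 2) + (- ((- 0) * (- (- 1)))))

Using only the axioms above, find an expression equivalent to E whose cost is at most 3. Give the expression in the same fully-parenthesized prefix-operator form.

(b + 2)   [cost 3]

step 1: neg_neg (→) rewrites (- (- 1)) into 1, now ((b + 2) + (- ((- 0) * 1)))
step 2: mul_one (→) rewrites ((- 0) * 1) into (- 0), now ((b + 2) + (- (- 0)))
step 3: neg_neg (→) rewrites (- (- 0)) into 0, now ((b + 2) + 0)
step 4: add_zero (→) rewrites ((b + 2) + 0) into (b + 2), reaching cost 3 (bound 3)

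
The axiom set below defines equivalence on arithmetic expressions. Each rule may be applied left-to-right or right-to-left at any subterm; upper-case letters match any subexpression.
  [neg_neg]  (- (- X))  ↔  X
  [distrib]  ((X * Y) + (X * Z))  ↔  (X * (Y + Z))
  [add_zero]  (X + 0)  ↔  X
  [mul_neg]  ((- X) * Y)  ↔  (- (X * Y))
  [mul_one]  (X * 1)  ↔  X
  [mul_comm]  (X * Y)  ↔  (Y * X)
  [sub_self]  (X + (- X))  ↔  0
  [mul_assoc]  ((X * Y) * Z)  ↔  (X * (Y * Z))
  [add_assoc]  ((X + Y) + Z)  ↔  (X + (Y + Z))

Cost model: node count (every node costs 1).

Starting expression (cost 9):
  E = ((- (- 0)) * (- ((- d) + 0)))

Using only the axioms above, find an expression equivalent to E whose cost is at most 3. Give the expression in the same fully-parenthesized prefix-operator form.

(0 * d)   [cost 3]

step 1: add_zero (→) rewrites ((- d) + 0) into (- d), now ((- (- 0)) * (- (- d)))
step 2: neg_neg (→) rewrites (- (- d)) into d, now ((- (- 0)) * d)
step 3: neg_neg (→) rewrites (- (- 0)) into 0, reaching cost 3 (bound 3)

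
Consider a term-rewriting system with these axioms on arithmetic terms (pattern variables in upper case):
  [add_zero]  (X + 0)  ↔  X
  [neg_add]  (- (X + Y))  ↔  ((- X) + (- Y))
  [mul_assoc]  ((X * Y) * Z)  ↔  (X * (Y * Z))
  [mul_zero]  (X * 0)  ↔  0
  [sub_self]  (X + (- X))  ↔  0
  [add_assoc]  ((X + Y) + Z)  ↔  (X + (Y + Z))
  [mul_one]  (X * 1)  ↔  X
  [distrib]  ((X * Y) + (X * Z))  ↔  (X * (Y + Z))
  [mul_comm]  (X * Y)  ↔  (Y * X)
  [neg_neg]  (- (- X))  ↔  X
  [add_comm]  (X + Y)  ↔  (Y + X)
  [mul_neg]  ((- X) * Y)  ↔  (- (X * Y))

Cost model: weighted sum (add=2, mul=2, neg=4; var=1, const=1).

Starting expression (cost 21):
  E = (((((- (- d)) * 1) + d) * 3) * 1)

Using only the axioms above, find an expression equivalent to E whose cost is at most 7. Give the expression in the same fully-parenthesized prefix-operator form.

step 1: mul_one (→) rewrites ((- (- d)) * 1) into (- (- d)), now ((((- (- d)) + d) * 3) * 1)
step 2: mul_one (→) rewrites ((((- (- d)) + d) * 3) * 1) into (((- (- d)) + d) * 3)
step 3: neg_neg (→) rewrites (- (- d)) into d, reaching cost 7 (bound 7)

((d + d) * 3)   [cost 7]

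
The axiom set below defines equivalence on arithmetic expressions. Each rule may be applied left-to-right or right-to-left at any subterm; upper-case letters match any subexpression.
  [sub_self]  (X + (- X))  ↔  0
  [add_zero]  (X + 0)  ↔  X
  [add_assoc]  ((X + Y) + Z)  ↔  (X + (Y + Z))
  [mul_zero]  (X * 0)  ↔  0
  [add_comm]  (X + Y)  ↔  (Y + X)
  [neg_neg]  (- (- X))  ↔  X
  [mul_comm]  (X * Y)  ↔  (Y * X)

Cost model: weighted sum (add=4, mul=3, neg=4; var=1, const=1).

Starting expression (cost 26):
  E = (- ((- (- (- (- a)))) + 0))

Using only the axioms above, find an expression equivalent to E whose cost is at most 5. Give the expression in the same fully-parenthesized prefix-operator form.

(- a)   [cost 5]

1. [neg_neg →] (- (- (- a)))  →  (- a);  E = (- ((- (- a)) + 0))
2. [add_zero →] ((- (- a)) + 0)  →  (- (- a));  E = (- (- (- a)))
3. [neg_neg →] (- (- a))  →  a;  cost 5 ≤ 5, done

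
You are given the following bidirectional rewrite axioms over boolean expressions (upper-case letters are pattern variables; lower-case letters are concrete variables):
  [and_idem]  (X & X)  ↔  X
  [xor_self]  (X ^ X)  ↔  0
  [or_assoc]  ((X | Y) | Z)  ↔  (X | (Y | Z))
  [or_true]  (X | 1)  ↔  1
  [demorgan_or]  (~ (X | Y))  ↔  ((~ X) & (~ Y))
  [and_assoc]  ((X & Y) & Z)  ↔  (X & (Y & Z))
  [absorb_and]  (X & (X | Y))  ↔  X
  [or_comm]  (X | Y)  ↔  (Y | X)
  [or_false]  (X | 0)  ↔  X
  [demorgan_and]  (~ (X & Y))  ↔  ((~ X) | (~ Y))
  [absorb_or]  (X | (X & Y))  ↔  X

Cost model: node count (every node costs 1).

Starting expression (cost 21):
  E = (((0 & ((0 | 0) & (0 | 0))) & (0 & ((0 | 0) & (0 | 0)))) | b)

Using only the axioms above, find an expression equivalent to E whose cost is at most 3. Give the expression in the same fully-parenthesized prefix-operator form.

(0 | b)   [cost 3]

step 1: and_idem (→) rewrites ((0 & ((0 | 0) & (0 | 0))) & (0 & ((0 | 0) & (0 | 0)))) into (0 & ((0 | 0) & (0 | 0))), now ((0 & ((0 | 0) & (0 | 0))) | b)
step 2: and_idem (→) rewrites ((0 | 0) & (0 | 0)) into (0 | 0), now ((0 & (0 | 0)) | b)
step 3: absorb_and (→) rewrites (0 & (0 | 0)) into 0, reaching cost 3 (bound 3)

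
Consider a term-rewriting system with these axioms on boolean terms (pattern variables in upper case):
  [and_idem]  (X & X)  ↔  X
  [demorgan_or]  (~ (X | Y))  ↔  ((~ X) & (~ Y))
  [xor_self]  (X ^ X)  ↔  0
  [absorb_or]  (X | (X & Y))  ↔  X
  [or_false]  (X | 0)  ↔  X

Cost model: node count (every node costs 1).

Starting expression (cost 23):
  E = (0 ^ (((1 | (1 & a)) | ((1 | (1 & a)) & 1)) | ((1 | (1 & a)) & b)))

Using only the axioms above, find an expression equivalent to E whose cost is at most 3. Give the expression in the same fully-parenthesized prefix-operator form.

(1) ((1 | (1 & a)) | ((1 | (1 & a)) & 1))  =[absorb_or →]=  (1 | (1 & a))    ⊢ (0 ^ ((1 | (1 & a)) | ((1 | (1 & a)) & b)))
(2) ((1 | (1 & a)) | ((1 | (1 & a)) & b))  =[absorb_or →]=  (1 | (1 & a))    ⊢ (0 ^ (1 | (1 & a)))
(3) (1 | (1 & a))  =[absorb_or →]=  1    ⊢ cost 3, within 3

(0 ^ 1)   [cost 3]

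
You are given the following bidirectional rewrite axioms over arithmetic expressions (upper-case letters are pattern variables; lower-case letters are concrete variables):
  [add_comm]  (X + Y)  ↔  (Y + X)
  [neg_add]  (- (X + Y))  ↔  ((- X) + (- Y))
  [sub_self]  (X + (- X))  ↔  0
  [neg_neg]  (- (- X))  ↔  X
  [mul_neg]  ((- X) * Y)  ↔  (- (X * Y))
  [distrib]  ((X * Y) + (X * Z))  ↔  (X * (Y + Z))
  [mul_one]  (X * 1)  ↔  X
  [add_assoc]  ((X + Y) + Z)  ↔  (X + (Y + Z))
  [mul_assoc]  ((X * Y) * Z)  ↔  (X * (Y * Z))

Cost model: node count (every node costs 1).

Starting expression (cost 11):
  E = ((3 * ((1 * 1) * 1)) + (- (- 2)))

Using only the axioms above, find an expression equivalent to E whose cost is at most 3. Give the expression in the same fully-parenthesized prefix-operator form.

1. [mul_one →] (1 * 1)  →  1;  E = ((3 * (1 * 1)) + (- (- 2)))
2. [mul_one →] (1 * 1)  →  1;  E = ((3 * 1) + (- (- 2)))
3. [neg_neg →] (- (- 2))  →  2;  E = ((3 * 1) + 2)
4. [mul_one →] (3 * 1)  →  3;  cost 3 ≤ 3, done

(3 + 2)   [cost 3]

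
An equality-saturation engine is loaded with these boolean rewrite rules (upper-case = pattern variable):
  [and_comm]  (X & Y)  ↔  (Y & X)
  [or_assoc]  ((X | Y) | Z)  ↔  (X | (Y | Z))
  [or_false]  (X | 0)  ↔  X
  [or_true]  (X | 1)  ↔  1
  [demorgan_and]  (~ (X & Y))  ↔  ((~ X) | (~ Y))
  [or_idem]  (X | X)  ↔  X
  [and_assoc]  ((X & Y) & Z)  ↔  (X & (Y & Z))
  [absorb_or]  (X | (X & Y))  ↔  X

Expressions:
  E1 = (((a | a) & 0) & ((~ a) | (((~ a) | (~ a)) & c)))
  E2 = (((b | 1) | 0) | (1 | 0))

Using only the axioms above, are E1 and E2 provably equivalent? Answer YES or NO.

NO

The axioms are sound identities: if E1 ↔* E2 then E1 and E2 evaluate identically under any assignment.
Under a=0, b=0, c=0: E1 evaluates to 0, E2 to 1. Distinct ⇒ no rewrite sequence connects them.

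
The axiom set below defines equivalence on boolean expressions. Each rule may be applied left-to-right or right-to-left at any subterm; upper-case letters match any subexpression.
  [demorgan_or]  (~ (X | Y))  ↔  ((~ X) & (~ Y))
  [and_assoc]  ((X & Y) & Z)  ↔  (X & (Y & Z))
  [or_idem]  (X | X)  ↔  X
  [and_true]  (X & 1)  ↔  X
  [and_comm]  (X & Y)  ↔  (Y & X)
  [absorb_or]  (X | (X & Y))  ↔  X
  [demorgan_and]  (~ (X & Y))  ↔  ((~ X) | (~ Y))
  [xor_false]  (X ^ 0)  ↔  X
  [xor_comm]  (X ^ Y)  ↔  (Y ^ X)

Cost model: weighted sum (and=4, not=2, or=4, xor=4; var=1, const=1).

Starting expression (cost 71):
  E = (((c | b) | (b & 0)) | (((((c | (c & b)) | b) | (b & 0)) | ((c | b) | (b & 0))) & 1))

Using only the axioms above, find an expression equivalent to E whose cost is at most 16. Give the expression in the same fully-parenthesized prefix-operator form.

((c | b) | (b & 0))   [cost 16]

1. [absorb_or →] (c | (c & b))  →  c;  E = (((c | b) | (b & 0)) | ((((c | b) | (b & 0)) | ((c | b) | (b & 0))) & 1))
2. [or_idem →] (((c | b) | (b & 0)) | ((c | b) | (b & 0)))  →  ((c | b) | (b & 0));  E = (((c | b) | (b & 0)) | (((c | b) | (b & 0)) & 1))
3. [absorb_or →] (((c | b) | (b & 0)) | (((c | b) | (b & 0)) & 1))  →  ((c | b) | (b & 0));  cost 16 ≤ 16, done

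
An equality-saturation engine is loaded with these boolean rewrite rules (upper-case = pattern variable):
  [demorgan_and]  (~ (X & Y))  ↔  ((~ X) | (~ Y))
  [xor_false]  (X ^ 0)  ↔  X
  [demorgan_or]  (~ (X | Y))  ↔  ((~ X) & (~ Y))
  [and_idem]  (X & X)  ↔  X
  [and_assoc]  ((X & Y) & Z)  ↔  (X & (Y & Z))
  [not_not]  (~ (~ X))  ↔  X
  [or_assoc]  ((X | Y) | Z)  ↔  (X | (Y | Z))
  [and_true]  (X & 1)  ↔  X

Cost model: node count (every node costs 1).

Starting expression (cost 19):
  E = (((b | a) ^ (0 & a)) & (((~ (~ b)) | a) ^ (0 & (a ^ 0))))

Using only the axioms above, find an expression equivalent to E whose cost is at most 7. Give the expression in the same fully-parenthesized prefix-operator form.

((b | a) ^ (0 & a))   [cost 7]

1. [not_not →] (~ (~ b))  →  b;  E = (((b | a) ^ (0 & a)) & ((b | a) ^ (0 & (a ^ 0))))
2. [xor_false →] (a ^ 0)  →  a;  E = (((b | a) ^ (0 & a)) & ((b | a) ^ (0 & a)))
3. [and_idem →] (((b | a) ^ (0 & a)) & ((b | a) ^ (0 & a)))  →  ((b | a) ^ (0 & a));  cost 7 ≤ 7, done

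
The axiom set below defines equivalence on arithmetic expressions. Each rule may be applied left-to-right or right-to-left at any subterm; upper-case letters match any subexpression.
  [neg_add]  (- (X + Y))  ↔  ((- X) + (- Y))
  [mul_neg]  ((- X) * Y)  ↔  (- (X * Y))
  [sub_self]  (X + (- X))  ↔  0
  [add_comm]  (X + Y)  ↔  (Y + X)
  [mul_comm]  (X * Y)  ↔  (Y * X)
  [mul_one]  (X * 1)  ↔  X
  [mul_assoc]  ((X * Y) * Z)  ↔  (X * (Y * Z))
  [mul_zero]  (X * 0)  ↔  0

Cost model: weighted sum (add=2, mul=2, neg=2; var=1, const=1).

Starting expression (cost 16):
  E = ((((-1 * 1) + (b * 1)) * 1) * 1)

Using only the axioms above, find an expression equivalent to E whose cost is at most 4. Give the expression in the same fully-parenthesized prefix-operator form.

(-1 + b)   [cost 4]

step 1: mul_one (→) rewrites (((-1 * 1) + (b * 1)) * 1) into ((-1 * 1) + (b * 1)), now (((-1 * 1) + (b * 1)) * 1)
step 2: mul_one (→) rewrites (b * 1) into b, now (((-1 * 1) + b) * 1)
step 3: mul_one (→) rewrites (((-1 * 1) + b) * 1) into ((-1 * 1) + b)
step 4: mul_one (→) rewrites (-1 * 1) into -1, reaching cost 4 (bound 4)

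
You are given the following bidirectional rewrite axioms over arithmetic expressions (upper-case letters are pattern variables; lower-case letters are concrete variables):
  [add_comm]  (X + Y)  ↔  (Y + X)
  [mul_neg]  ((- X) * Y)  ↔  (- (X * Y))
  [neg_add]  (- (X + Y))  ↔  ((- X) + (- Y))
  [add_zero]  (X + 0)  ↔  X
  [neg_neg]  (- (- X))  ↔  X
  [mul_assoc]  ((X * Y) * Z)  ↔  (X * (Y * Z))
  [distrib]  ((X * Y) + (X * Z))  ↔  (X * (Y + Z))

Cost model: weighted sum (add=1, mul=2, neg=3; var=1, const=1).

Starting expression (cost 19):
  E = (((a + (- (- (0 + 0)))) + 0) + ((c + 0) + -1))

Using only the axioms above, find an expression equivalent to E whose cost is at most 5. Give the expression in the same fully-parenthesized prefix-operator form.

1. [add_zero →] ((a + (- (- (0 + 0)))) + 0)  →  (a + (- (- (0 + 0))));  E = ((a + (- (- (0 + 0)))) + ((c + 0) + -1))
2. [neg_neg →] (- (- (0 + 0)))  →  (0 + 0);  E = ((a + (0 + 0)) + ((c + 0) + -1))
3. [add_zero →] (c + 0)  →  c;  E = ((a + (0 + 0)) + (c + -1))
4. [add_zero →] (0 + 0)  →  0;  E = ((a + 0) + (c + -1))
5. [add_comm →] ((a + 0) + (c + -1))  →  ((c + -1) + (a + 0))
6. [add_zero →] (a + 0)  →  a;  cost 5 ≤ 5, done

((c + -1) + a)   [cost 5]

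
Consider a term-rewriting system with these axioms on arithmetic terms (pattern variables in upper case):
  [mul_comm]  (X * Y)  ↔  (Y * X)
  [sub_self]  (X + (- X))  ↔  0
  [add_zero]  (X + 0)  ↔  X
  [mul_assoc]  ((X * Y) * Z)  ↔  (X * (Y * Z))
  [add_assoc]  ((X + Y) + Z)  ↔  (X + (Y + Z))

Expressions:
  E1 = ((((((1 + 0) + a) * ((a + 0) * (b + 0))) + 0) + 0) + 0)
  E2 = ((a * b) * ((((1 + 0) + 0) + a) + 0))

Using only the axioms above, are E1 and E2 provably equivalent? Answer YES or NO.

(1) ((((((1 + 0) + a) * ((a + 0) * (b + 0))) + 0) + 0) + 0)  =[add_zero →]=  (((((1 + 0) + a) * ((a + 0) * (b + 0))) + 0) + 0)
(2) (((((1 + 0) + a) * ((a + 0) * (b + 0))) + 0) + 0)  =[add_zero →]=  ((((1 + 0) + a) * ((a + 0) * (b + 0))) + 0)
(3) ((((1 + 0) + a) * ((a + 0) * (b + 0))) + 0)  =[add_zero →]=  (((1 + 0) + a) * ((a + 0) * (b + 0)))
(4) (a + 0)  =[add_zero →]=  a    ⊢ (((1 + 0) + a) * (a * (b + 0)))
(5) (((1 + 0) + a) * (a * (b + 0)))  =[mul_comm →]=  ((a * (b + 0)) * ((1 + 0) + a))
(6) (1 + 0)  =[add_zero →]=  1    ⊢ ((a * (b + 0)) * (1 + a))
(7) (b + 0)  =[add_zero →]=  b    ⊢ ((a * b) * (1 + a))
(8) (1 + a)  =[add_zero ←]=  ((1 + a) + 0)    ⊢ ((a * b) * ((1 + a) + 0))
(9) 1  =[add_zero ←]=  (1 + 0)    ⊢ ((a * b) * (((1 + 0) + a) + 0))
(10) (1 + 0)  =[add_zero ←]=  ((1 + 0) + 0)    ⊢ E2

YES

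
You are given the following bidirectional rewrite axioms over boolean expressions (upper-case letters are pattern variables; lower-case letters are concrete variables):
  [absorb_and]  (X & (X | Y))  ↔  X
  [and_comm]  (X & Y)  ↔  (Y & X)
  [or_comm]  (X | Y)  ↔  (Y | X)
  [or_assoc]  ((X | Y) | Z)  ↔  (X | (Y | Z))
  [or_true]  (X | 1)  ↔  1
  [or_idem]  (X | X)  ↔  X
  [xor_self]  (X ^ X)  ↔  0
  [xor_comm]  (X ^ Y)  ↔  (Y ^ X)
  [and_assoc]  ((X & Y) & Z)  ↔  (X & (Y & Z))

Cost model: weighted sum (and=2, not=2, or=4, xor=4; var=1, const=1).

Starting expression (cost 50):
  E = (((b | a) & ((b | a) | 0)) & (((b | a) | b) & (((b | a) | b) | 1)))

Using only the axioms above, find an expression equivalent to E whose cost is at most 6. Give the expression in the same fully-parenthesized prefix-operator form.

step 1: absorb_and (→) rewrites ((b | a) & ((b | a) | 0)) into (b | a), now ((b | a) & (((b | a) | b) & (((b | a) | b) | 1)))
step 2: absorb_and (→) rewrites (((b | a) | b) & (((b | a) | b) | 1)) into ((b | a) | b), now ((b | a) & ((b | a) | b))
step 3: absorb_and (→) rewrites ((b | a) & ((b | a) | b)) into (b | a), reaching cost 6 (bound 6)

(b | a)   [cost 6]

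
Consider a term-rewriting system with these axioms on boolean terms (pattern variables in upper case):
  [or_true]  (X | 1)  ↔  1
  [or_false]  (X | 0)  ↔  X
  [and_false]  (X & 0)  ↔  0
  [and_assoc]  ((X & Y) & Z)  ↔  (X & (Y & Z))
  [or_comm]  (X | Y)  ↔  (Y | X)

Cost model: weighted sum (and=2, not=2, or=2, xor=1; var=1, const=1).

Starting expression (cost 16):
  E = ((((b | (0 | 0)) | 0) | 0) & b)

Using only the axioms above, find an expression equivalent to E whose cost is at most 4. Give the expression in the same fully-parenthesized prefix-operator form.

(b & b)   [cost 4]

step 1: or_false (→) rewrites (0 | 0) into 0, now ((((b | 0) | 0) | 0) & b)
step 2: or_false (→) rewrites (((b | 0) | 0) | 0) into ((b | 0) | 0), now (((b | 0) | 0) & b)
step 3: or_false (→) rewrites (b | 0) into b, now ((b | 0) & b)
step 4: or_false (→) rewrites (b | 0) into b, reaching cost 4 (bound 4)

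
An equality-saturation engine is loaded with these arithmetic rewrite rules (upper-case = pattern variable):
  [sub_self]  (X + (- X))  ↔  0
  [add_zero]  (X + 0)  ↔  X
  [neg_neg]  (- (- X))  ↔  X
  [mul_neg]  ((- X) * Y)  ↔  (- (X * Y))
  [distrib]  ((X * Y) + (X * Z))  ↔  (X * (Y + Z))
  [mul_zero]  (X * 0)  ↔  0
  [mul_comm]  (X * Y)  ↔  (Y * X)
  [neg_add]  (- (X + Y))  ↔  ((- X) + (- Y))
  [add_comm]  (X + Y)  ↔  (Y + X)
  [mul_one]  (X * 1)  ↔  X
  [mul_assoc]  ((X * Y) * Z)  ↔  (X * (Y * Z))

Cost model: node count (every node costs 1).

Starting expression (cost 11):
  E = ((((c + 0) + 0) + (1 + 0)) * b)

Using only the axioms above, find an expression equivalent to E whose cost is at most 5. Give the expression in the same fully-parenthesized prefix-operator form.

((c + 1) * b)   [cost 5]

1. [add_zero →] ((c + 0) + 0)  →  (c + 0);  E = (((c + 0) + (1 + 0)) * b)
2. [add_zero →] (1 + 0)  →  1;  E = (((c + 0) + 1) * b)
3. [add_zero →] (c + 0)  →  c;  cost 5 ≤ 5, done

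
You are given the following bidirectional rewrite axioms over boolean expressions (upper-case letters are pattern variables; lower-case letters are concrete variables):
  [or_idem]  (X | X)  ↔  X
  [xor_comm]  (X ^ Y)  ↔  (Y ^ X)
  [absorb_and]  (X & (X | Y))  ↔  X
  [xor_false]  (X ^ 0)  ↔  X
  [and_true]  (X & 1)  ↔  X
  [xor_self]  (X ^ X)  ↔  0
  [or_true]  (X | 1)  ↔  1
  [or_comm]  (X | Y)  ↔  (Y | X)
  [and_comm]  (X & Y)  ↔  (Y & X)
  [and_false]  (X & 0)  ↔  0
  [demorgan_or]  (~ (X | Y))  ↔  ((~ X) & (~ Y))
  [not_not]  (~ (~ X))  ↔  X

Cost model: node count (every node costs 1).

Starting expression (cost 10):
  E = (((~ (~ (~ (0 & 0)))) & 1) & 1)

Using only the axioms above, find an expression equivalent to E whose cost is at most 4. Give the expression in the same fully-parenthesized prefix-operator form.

(~ (0 & 0))   [cost 4]

step 1: and_true (→) rewrites ((~ (~ (~ (0 & 0)))) & 1) into (~ (~ (~ (0 & 0)))), now ((~ (~ (~ (0 & 0)))) & 1)
step 2: not_not (→) rewrites (~ (~ (0 & 0))) into (0 & 0), now ((~ (0 & 0)) & 1)
step 3: and_true (→) rewrites ((~ (0 & 0)) & 1) into (~ (0 & 0)), reaching cost 4 (bound 4)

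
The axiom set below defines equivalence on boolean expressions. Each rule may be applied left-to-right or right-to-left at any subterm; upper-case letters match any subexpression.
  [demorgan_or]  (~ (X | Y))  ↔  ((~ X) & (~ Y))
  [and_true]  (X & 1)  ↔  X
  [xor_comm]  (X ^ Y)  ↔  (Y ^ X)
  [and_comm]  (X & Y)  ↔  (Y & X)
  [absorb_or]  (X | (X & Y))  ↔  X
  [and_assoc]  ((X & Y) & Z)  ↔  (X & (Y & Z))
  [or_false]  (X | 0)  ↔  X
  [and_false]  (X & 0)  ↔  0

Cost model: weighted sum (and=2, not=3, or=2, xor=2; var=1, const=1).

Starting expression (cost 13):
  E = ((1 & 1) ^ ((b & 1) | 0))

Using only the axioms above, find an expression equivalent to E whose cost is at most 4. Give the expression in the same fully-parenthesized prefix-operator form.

(1 ^ b)   [cost 4]

step 1: or_false (→) rewrites ((b & 1) | 0) into (b & 1), now ((1 & 1) ^ (b & 1))
step 2: and_true (→) rewrites (1 & 1) into 1, now (1 ^ (b & 1))
step 3: and_true (→) rewrites (b & 1) into b, reaching cost 4 (bound 4)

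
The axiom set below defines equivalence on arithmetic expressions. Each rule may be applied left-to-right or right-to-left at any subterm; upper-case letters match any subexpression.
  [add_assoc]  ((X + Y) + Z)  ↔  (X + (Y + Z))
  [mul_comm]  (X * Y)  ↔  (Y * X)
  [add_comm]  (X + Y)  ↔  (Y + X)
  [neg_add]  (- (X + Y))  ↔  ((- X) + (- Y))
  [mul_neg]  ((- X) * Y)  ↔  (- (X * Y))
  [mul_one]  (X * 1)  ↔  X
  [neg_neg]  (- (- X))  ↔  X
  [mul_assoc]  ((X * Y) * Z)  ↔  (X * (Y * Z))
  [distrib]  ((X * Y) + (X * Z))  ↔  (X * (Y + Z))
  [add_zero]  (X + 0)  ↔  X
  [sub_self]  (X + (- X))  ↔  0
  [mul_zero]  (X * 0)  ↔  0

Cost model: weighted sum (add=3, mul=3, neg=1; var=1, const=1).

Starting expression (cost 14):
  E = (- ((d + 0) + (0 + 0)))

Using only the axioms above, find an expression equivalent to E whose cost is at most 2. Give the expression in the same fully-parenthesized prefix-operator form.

(1) (0 + 0)  =[add_zero →]=  0    ⊢ (- ((d + 0) + 0))
(2) (d + 0)  =[add_zero →]=  d    ⊢ (- (d + 0))
(3) (d + 0)  =[add_zero →]=  d    ⊢ cost 2, within 2

(- d)   [cost 2]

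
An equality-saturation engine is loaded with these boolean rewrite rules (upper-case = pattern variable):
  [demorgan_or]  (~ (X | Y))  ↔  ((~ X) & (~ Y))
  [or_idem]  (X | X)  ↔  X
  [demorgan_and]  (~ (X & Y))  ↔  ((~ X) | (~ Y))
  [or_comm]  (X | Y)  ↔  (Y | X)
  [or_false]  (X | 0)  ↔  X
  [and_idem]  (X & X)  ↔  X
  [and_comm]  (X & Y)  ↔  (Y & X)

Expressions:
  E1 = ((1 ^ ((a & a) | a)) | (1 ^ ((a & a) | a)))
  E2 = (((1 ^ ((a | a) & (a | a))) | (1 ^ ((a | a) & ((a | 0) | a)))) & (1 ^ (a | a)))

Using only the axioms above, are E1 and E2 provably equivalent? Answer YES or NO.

YES

step 1: or_idem (→) rewrites ((1 ^ ((a & a) | a)) | (1 ^ ((a & a) | a))) into (1 ^ ((a & a) | a))
step 2: and_idem (→) rewrites (a & a) into a, now (1 ^ (a | a))
step 3: and_idem (←) rewrites (1 ^ (a | a)) into ((1 ^ (a | a)) & (1 ^ (a | a)))
step 4: and_idem (←) rewrites (a | a) into ((a | a) & (a | a)), now ((1 ^ ((a | a) & (a | a))) & (1 ^ (a | a)))
step 5: or_idem (←) rewrites (1 ^ ((a | a) & (a | a))) into ((1 ^ ((a | a) & (a | a))) | (1 ^ ((a | a) & (a | a)))), now (((1 ^ ((a | a) & (a | a))) | (1 ^ ((a | a) & (a | a)))) & (1 ^ (a | a)))
step 6: or_false (←) rewrites a into (a | 0), which is E2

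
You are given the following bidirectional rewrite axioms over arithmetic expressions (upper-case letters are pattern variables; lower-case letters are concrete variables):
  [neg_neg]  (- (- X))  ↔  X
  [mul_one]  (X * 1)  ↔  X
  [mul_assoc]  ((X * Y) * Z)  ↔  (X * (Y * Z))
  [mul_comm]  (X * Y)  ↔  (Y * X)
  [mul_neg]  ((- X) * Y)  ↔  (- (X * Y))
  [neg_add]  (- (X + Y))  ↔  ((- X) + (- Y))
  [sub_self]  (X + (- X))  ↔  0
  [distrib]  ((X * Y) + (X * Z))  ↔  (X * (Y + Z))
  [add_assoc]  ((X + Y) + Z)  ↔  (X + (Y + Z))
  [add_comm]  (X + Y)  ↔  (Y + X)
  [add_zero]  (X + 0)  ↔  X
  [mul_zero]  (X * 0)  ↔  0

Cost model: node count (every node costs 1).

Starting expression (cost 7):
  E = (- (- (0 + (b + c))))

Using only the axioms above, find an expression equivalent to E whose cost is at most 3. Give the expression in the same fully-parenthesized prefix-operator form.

(b + c)   [cost 3]

step 1: add_comm (→) rewrites (0 + (b + c)) into ((b + c) + 0), now (- (- ((b + c) + 0)))
step 2: neg_neg (→) rewrites (- (- ((b + c) + 0))) into ((b + c) + 0)
step 3: add_zero (→) rewrites ((b + c) + 0) into (b + c), reaching cost 3 (bound 3)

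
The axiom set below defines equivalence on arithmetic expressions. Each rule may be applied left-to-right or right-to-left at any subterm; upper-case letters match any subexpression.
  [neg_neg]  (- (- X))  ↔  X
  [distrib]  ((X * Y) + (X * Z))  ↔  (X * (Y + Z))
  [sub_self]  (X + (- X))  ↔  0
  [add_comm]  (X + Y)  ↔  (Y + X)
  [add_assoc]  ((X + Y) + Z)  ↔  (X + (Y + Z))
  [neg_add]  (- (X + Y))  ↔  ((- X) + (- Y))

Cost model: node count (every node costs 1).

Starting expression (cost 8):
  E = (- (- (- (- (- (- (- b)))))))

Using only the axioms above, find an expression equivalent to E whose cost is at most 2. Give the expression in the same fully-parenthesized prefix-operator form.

(- b)   [cost 2]

step 1: neg_neg (→) rewrites (- (- (- b))) into (- b), now (- (- (- (- (- b)))))
step 2: neg_neg (→) rewrites (- (- (- (- (- b))))) into (- (- (- b)))
step 3: neg_neg (→) rewrites (- (- (- b))) into (- b), reaching cost 2 (bound 2)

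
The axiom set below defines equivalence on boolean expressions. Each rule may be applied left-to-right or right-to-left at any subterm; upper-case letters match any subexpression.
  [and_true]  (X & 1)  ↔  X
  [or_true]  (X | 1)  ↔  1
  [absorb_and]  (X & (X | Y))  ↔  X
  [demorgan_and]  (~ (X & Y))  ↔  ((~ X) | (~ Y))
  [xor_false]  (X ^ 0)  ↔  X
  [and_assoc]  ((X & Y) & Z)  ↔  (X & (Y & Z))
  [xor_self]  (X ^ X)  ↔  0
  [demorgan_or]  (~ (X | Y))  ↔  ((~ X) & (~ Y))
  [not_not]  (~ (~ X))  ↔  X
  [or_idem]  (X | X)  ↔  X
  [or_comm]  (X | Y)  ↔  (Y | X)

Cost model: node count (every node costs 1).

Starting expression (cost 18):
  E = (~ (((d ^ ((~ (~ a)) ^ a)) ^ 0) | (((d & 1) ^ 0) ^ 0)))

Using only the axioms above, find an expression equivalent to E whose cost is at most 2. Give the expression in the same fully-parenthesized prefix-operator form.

(~ d)   [cost 2]

step 1: not_not (→) rewrites (~ (~ a)) into a, now (~ (((d ^ (a ^ a)) ^ 0) | (((d & 1) ^ 0) ^ 0)))
step 2: xor_self (→) rewrites (a ^ a) into 0, now (~ (((d ^ 0) ^ 0) | (((d & 1) ^ 0) ^ 0)))
step 3: and_true (→) rewrites (d & 1) into d, now (~ (((d ^ 0) ^ 0) | ((d ^ 0) ^ 0)))
step 4: xor_false (→) rewrites ((d ^ 0) ^ 0) into (d ^ 0), now (~ ((d ^ 0) | ((d ^ 0) ^ 0)))
step 5: xor_false (→) rewrites (d ^ 0) into d, now (~ ((d ^ 0) | (d ^ 0)))
step 6: or_idem (→) rewrites ((d ^ 0) | (d ^ 0)) into (d ^ 0), now (~ (d ^ 0))
step 7: xor_false (→) rewrites (d ^ 0) into d, reaching cost 2 (bound 2)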